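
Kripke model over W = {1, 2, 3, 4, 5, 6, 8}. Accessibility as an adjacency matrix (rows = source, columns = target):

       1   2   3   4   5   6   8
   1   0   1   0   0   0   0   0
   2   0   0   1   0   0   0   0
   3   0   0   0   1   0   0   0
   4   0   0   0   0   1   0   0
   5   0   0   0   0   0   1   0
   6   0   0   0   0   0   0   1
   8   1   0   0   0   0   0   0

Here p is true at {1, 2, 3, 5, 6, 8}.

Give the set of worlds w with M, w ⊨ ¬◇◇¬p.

1: ◇◇¬p is F. ✓
2: ◇◇¬p is T. ✗
3: ◇◇¬p is F. ✓
4: ◇◇¬p is F. ✓
5: ◇◇¬p is F. ✓
6: ◇◇¬p is F. ✓
8: ◇◇¬p is F. ✓

{1, 3, 4, 5, 6, 8}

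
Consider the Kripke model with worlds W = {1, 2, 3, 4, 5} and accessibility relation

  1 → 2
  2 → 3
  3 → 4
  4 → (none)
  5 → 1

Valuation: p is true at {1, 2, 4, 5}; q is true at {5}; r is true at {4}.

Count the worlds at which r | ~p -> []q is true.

4

1: r | ~p is F, []q is F. ✓
2: r | ~p is F, []q is F. ✓
3: r | ~p is T, []q is F. ✗
4: r | ~p is T, []q is T. ✓
5: r | ~p is F, []q is F. ✓
Satisfying worlds: {1, 2, 4, 5}.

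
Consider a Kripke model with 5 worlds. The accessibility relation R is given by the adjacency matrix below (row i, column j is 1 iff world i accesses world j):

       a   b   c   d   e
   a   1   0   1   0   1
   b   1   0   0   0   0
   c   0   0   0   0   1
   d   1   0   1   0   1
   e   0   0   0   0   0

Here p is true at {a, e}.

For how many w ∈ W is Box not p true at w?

1

a: successors {a, c, e}; not p there: a:F, c:T, e:F. ✗
b: successors {a}; not p there: a:F. ✗
c: successors {e}; not p there: e:F. ✗
d: successors {a, c, e}; not p there: a:F, c:T, e:F. ✗
e: no successors, so Box not p holds vacuously. ✓
Satisfying worlds: {e}.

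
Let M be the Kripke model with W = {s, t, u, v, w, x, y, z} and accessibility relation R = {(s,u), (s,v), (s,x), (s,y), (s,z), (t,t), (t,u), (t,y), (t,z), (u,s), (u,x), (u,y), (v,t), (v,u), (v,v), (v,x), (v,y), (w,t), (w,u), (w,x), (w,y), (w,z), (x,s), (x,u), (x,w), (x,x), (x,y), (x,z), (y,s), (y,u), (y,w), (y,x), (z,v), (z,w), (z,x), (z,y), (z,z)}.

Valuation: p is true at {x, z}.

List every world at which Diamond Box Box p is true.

∅

s: successors {u, v, x, y, z}; Box Box p there: u:F, v:F, x:F, y:F, z:F. ✗
t: successors {t, u, y, z}; Box Box p there: t:F, u:F, y:F, z:F. ✗
u: successors {s, x, y}; Box Box p there: s:F, x:F, y:F. ✗
v: successors {t, u, v, x, y}; Box Box p there: t:F, u:F, v:F, x:F, y:F. ✗
w: successors {t, u, x, y, z}; Box Box p there: t:F, u:F, x:F, y:F, z:F. ✗
x: successors {s, u, w, x, y, z}; Box Box p there: s:F, u:F, w:F, x:F, y:F, z:F. ✗
y: successors {s, u, w, x}; Box Box p there: s:F, u:F, w:F, x:F. ✗
z: successors {v, w, x, y, z}; Box Box p there: v:F, w:F, x:F, y:F, z:F. ✗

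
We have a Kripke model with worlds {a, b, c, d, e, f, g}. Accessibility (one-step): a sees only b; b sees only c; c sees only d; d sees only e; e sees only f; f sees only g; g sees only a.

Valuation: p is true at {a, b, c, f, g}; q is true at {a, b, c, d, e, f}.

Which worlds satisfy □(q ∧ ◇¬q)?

{e}

a: successors {b}; q ∧ ◇¬q there: b:F. ✗
b: successors {c}; q ∧ ◇¬q there: c:F. ✗
c: successors {d}; q ∧ ◇¬q there: d:F. ✗
d: successors {e}; q ∧ ◇¬q there: e:F. ✗
e: successors {f}; q ∧ ◇¬q there: f:T. ✓
f: successors {g}; q ∧ ◇¬q there: g:F. ✗
g: successors {a}; q ∧ ◇¬q there: a:F. ✗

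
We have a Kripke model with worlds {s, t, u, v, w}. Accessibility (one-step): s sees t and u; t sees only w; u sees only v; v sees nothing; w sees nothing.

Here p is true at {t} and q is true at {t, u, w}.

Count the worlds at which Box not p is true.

4

s: successors {t, u}; not p there: t:F, u:T. ✗
t: successors {w}; not p there: w:T. ✓
u: successors {v}; not p there: v:T. ✓
v: no successors, so Box not p holds vacuously. ✓
w: no successors, so Box not p holds vacuously. ✓
Satisfying worlds: {t, u, v, w}.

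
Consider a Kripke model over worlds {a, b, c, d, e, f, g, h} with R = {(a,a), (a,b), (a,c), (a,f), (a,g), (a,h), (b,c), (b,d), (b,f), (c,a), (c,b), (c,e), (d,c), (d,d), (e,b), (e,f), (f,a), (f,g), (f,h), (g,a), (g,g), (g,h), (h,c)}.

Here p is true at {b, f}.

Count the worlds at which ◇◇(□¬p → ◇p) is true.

a: successors {a, b, c, f, g, h}; ◇(□¬p → ◇p) there: a:T, b:T, c:T, f:T, g:T, h:T. ✓
b: successors {c, d, f}; ◇(□¬p → ◇p) there: c:T, d:T, f:T. ✓
c: successors {a, b, e}; ◇(□¬p → ◇p) there: a:T, b:T, e:T. ✓
d: successors {c, d}; ◇(□¬p → ◇p) there: c:T, d:T. ✓
e: successors {b, f}; ◇(□¬p → ◇p) there: b:T, f:T. ✓
f: successors {a, g, h}; ◇(□¬p → ◇p) there: a:T, g:T, h:T. ✓
g: successors {a, g, h}; ◇(□¬p → ◇p) there: a:T, g:T, h:T. ✓
h: successors {c}; ◇(□¬p → ◇p) there: c:T. ✓
Satisfying worlds: {a, b, c, d, e, f, g, h}.

8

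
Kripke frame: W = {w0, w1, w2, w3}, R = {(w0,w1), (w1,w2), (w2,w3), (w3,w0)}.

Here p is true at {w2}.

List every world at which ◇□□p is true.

w0: successors {w1}; □□p there: w1:F. ✗
w1: successors {w2}; □□p there: w2:F. ✗
w2: successors {w3}; □□p there: w3:F. ✗
w3: successors {w0}; □□p there: w0:T. ✓

{w3}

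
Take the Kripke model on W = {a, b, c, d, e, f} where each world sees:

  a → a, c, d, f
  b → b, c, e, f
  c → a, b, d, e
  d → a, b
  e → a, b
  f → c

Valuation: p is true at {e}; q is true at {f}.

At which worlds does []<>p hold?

a: successors {a, c, d, f}; <>p there: a:F, c:T, d:F, f:F. ✗
b: successors {b, c, e, f}; <>p there: b:T, c:T, e:F, f:F. ✗
c: successors {a, b, d, e}; <>p there: a:F, b:T, d:F, e:F. ✗
d: successors {a, b}; <>p there: a:F, b:T. ✗
e: successors {a, b}; <>p there: a:F, b:T. ✗
f: successors {c}; <>p there: c:T. ✓

{f}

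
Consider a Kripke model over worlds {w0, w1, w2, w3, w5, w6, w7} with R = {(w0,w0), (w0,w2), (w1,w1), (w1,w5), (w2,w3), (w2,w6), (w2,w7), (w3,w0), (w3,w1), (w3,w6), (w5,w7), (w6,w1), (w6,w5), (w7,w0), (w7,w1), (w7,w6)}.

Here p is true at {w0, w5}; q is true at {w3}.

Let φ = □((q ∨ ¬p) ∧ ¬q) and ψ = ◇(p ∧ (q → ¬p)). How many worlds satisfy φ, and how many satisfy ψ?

For □((q ∨ ¬p) ∧ ¬q):
w0: successors {w0, w2}; (q ∨ ¬p) ∧ ¬q there: w0:F, w2:T. ✗
w1: successors {w1, w5}; (q ∨ ¬p) ∧ ¬q there: w1:T, w5:F. ✗
w2: successors {w3, w6, w7}; (q ∨ ¬p) ∧ ¬q there: w3:F, w6:T, w7:T. ✗
w3: successors {w0, w1, w6}; (q ∨ ¬p) ∧ ¬q there: w0:F, w1:T, w6:T. ✗
w5: successors {w7}; (q ∨ ¬p) ∧ ¬q there: w7:T. ✓
w6: successors {w1, w5}; (q ∨ ¬p) ∧ ¬q there: w1:T, w5:F. ✗
w7: successors {w0, w1, w6}; (q ∨ ¬p) ∧ ¬q there: w0:F, w1:T, w6:T. ✗
— 1 world.
For ◇(p ∧ (q → ¬p)):
w0: successors {w0, w2}; p ∧ (q → ¬p) there: w0:T, w2:F. ✓
w1: successors {w1, w5}; p ∧ (q → ¬p) there: w1:F, w5:T. ✓
w2: successors {w3, w6, w7}; p ∧ (q → ¬p) there: w3:F, w6:F, w7:F. ✗
w3: successors {w0, w1, w6}; p ∧ (q → ¬p) there: w0:T, w1:F, w6:F. ✓
w5: successors {w7}; p ∧ (q → ¬p) there: w7:F. ✗
w6: successors {w1, w5}; p ∧ (q → ¬p) there: w1:F, w5:T. ✓
w7: successors {w0, w1, w6}; p ∧ (q → ¬p) there: w0:T, w1:F, w6:F. ✓
— 5 worlds.

1 and 5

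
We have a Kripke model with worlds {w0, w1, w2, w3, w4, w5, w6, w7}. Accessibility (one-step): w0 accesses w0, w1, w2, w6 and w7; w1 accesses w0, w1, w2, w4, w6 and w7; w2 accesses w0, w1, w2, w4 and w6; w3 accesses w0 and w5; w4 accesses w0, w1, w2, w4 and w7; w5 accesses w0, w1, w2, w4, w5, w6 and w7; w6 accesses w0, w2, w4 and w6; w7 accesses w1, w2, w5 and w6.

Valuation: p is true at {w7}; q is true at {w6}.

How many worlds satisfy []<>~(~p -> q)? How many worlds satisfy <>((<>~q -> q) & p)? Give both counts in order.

For []<>~(~p -> q):
w0: successors {w0, w1, w2, w6, w7}; <>~(~p -> q) there: w0:T, w1:T, w2:T, w6:T, w7:T. ✓
w1: successors {w0, w1, w2, w4, w6, w7}; <>~(~p -> q) there: w0:T, w1:T, w2:T, w4:T, w6:T, w7:T. ✓
w2: successors {w0, w1, w2, w4, w6}; <>~(~p -> q) there: w0:T, w1:T, w2:T, w4:T, w6:T. ✓
w3: successors {w0, w5}; <>~(~p -> q) there: w0:T, w5:T. ✓
w4: successors {w0, w1, w2, w4, w7}; <>~(~p -> q) there: w0:T, w1:T, w2:T, w4:T, w7:T. ✓
w5: successors {w0, w1, w2, w4, w5, w6, w7}; <>~(~p -> q) there: w0:T, w1:T, w2:T, w4:T, w5:T, w6:T, w7:T. ✓
w6: successors {w0, w2, w4, w6}; <>~(~p -> q) there: w0:T, w2:T, w4:T, w6:T. ✓
w7: successors {w1, w2, w5, w6}; <>~(~p -> q) there: w1:T, w2:T, w5:T, w6:T. ✓
— 8 worlds.
For <>((<>~q -> q) & p):
w0: successors {w0, w1, w2, w6, w7}; (<>~q -> q) & p there: w0:F, w1:F, w2:F, w6:F, w7:F. ✗
w1: successors {w0, w1, w2, w4, w6, w7}; (<>~q -> q) & p there: w0:F, w1:F, w2:F, w4:F, w6:F, w7:F. ✗
w2: successors {w0, w1, w2, w4, w6}; (<>~q -> q) & p there: w0:F, w1:F, w2:F, w4:F, w6:F. ✗
w3: successors {w0, w5}; (<>~q -> q) & p there: w0:F, w5:F. ✗
w4: successors {w0, w1, w2, w4, w7}; (<>~q -> q) & p there: w0:F, w1:F, w2:F, w4:F, w7:F. ✗
w5: successors {w0, w1, w2, w4, w5, w6, w7}; (<>~q -> q) & p there: w0:F, w1:F, w2:F, w4:F, w5:F, w6:F, w7:F. ✗
w6: successors {w0, w2, w4, w6}; (<>~q -> q) & p there: w0:F, w2:F, w4:F, w6:F. ✗
w7: successors {w1, w2, w5, w6}; (<>~q -> q) & p there: w1:F, w2:F, w5:F, w6:F. ✗
— 0 worlds.

8 and 0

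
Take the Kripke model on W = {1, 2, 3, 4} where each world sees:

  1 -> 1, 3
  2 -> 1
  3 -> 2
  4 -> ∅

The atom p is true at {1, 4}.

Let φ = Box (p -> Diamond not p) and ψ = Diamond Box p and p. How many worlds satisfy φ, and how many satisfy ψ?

4 and 0

For Box (p -> Diamond not p):
1: successors {1, 3}; p -> Diamond not p there: 1:T, 3:T. ✓
2: successors {1}; p -> Diamond not p there: 1:T. ✓
3: successors {2}; p -> Diamond not p there: 2:T. ✓
4: no successors, so Box (p -> Diamond not p) holds vacuously. ✓
— 4 worlds.
For Diamond Box p and p:
1: Diamond Box p is F, p is T. ✗
2: Diamond Box p is F, p is F. ✗
3: Diamond Box p is T, p is F. ✗
4: Diamond Box p is F, p is T. ✗
— 0 worlds.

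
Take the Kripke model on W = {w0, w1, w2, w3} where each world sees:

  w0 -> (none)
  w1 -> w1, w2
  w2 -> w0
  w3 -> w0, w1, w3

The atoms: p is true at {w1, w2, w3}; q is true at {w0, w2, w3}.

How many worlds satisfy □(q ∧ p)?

w0: no successors, so □(q ∧ p) holds vacuously. ✓
w1: successors {w1, w2}; q ∧ p there: w1:F, w2:T. ✗
w2: successors {w0}; q ∧ p there: w0:F. ✗
w3: successors {w0, w1, w3}; q ∧ p there: w0:F, w1:F, w3:T. ✗
Satisfying worlds: {w0}.

1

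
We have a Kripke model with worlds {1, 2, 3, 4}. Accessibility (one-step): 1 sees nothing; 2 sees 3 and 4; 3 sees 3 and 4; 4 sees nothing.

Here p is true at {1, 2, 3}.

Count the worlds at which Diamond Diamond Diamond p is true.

1: no successors, so Diamond Diamond Diamond p fails. ✗
2: successors {3, 4}; Diamond Diamond p there: 3:T, 4:F. ✓
3: successors {3, 4}; Diamond Diamond p there: 3:T, 4:F. ✓
4: no successors, so Diamond Diamond Diamond p fails. ✗
Satisfying worlds: {2, 3}.

2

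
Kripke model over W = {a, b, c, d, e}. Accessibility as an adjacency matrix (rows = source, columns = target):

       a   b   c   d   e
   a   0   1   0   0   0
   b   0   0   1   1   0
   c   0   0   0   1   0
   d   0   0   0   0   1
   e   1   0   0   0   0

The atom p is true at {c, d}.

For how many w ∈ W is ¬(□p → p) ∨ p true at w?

3

a: ¬(□p → p) is F, p is F. ✗
b: ¬(□p → p) is T, p is F. ✓
c: ¬(□p → p) is F, p is T. ✓
d: ¬(□p → p) is F, p is T. ✓
e: ¬(□p → p) is F, p is F. ✗
Satisfying worlds: {b, c, d}.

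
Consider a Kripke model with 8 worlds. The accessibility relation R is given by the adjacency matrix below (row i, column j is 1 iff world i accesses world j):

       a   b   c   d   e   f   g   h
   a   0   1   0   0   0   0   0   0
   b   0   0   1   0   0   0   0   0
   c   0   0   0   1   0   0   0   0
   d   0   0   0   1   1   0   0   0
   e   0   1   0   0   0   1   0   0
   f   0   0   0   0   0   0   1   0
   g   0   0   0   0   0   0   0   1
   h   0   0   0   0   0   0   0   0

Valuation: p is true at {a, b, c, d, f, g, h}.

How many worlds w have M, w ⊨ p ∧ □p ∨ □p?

a: p ∧ □p is T, □p is T. ✓
b: p ∧ □p is T, □p is T. ✓
c: p ∧ □p is T, □p is T. ✓
d: p ∧ □p is F, □p is F. ✗
e: p ∧ □p is F, □p is T. ✓
f: p ∧ □p is T, □p is T. ✓
g: p ∧ □p is T, □p is T. ✓
h: p ∧ □p is T, □p is T. ✓
Satisfying worlds: {a, b, c, e, f, g, h}.

7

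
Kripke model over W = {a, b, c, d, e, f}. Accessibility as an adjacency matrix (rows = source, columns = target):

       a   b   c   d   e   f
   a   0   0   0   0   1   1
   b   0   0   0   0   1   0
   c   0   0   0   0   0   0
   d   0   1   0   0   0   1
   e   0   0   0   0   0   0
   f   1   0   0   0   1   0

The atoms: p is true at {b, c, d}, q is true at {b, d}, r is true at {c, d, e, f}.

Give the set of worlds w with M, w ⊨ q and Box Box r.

{b}

a: q is F, Box Box r is F. ✗
b: q is T, Box Box r is T. ✓
c: q is F, Box Box r is T. ✗
d: q is T, Box Box r is F. ✗
e: q is F, Box Box r is T. ✗
f: q is F, Box Box r is T. ✗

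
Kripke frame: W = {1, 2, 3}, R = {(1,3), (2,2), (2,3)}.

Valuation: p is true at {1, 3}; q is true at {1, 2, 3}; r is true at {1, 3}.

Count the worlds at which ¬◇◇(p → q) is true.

1: ◇◇(p → q) is F. ✓
2: ◇◇(p → q) is T. ✗
3: ◇◇(p → q) is F. ✓
Satisfying worlds: {1, 3}.

2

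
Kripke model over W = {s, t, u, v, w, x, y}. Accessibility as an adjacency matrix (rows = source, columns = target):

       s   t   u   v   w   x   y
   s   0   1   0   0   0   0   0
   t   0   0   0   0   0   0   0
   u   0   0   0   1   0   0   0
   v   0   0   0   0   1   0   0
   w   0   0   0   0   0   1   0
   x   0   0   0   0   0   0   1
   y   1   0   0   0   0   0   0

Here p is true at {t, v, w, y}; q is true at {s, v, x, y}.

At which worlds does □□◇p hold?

{s, t, v, x}

s: successors {t}; □◇p there: t:T. ✓
t: no successors, so □□◇p holds vacuously. ✓
u: successors {v}; □◇p there: v:F. ✗
v: successors {w}; □◇p there: w:T. ✓
w: successors {x}; □◇p there: x:F. ✗
x: successors {y}; □◇p there: y:T. ✓
y: successors {s}; □◇p there: s:F. ✗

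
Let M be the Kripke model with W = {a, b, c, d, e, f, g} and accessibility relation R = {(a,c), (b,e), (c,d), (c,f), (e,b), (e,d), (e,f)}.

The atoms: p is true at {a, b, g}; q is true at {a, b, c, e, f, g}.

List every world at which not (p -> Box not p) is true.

a: p -> Box not p is T. ✗
b: p -> Box not p is T. ✗
c: p -> Box not p is T. ✗
d: p -> Box not p is T. ✗
e: p -> Box not p is T. ✗
f: p -> Box not p is T. ✗
g: p -> Box not p is T. ✗

∅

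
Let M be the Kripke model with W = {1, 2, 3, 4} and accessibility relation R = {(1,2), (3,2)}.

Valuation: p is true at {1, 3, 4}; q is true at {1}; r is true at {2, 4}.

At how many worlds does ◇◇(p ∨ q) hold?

0

1: successors {2}; ◇(p ∨ q) there: 2:F. ✗
2: no successors, so ◇◇(p ∨ q) fails. ✗
3: successors {2}; ◇(p ∨ q) there: 2:F. ✗
4: no successors, so ◇◇(p ∨ q) fails. ✗
Satisfying worlds: ∅.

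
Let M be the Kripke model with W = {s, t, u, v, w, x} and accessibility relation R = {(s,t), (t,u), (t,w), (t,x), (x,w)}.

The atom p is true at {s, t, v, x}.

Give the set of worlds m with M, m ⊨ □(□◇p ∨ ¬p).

{u, v, w, x}

s: successors {t}; □◇p ∨ ¬p there: t:F. ✗
t: successors {u, w, x}; □◇p ∨ ¬p there: u:T, w:T, x:F. ✗
u: no successors, so □(□◇p ∨ ¬p) holds vacuously. ✓
v: no successors, so □(□◇p ∨ ¬p) holds vacuously. ✓
w: no successors, so □(□◇p ∨ ¬p) holds vacuously. ✓
x: successors {w}; □◇p ∨ ¬p there: w:T. ✓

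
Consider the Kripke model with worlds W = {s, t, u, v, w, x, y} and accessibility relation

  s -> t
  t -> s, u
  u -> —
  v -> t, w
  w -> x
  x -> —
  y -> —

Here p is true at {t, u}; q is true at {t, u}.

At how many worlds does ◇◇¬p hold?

s: successors {t}; ◇¬p there: t:T. ✓
t: successors {s, u}; ◇¬p there: s:F, u:F. ✗
u: no successors, so ◇◇¬p fails. ✗
v: successors {t, w}; ◇¬p there: t:T, w:T. ✓
w: successors {x}; ◇¬p there: x:F. ✗
x: no successors, so ◇◇¬p fails. ✗
y: no successors, so ◇◇¬p fails. ✗
Satisfying worlds: {s, v}.

2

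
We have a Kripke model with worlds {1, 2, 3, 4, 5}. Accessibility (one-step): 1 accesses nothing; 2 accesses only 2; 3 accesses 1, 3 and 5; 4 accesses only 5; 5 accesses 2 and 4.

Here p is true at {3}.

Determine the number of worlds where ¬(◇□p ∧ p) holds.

4

1: ◇□p ∧ p is F. ✓
2: ◇□p ∧ p is F. ✓
3: ◇□p ∧ p is T. ✗
4: ◇□p ∧ p is F. ✓
5: ◇□p ∧ p is F. ✓
Satisfying worlds: {1, 2, 4, 5}.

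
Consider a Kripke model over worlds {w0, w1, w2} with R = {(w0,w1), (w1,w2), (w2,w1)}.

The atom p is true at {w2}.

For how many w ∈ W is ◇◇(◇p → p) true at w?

2

w0: successors {w1}; ◇(◇p → p) there: w1:T. ✓
w1: successors {w2}; ◇(◇p → p) there: w2:F. ✗
w2: successors {w1}; ◇(◇p → p) there: w1:T. ✓
Satisfying worlds: {w0, w2}.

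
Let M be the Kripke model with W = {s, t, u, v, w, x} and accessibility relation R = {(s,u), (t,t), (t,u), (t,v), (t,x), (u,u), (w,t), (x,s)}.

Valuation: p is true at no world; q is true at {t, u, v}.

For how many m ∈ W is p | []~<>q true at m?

1

s: p is F, []~<>q is F. ✗
t: p is F, []~<>q is F. ✗
u: p is F, []~<>q is F. ✗
v: p is F, []~<>q is T. ✓
w: p is F, []~<>q is F. ✗
x: p is F, []~<>q is F. ✗
Satisfying worlds: {v}.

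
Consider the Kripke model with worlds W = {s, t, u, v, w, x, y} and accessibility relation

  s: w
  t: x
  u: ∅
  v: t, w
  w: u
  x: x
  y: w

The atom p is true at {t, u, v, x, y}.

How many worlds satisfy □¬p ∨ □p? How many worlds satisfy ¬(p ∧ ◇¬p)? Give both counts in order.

6 and 5

For □¬p ∨ □p:
s: □¬p is T, □p is F. ✓
t: □¬p is F, □p is T. ✓
u: □¬p is T, □p is T. ✓
v: □¬p is F, □p is F. ✗
w: □¬p is F, □p is T. ✓
x: □¬p is F, □p is T. ✓
y: □¬p is T, □p is F. ✓
— 6 worlds.
For ¬(p ∧ ◇¬p):
s: p ∧ ◇¬p is F. ✓
t: p ∧ ◇¬p is F. ✓
u: p ∧ ◇¬p is F. ✓
v: p ∧ ◇¬p is T. ✗
w: p ∧ ◇¬p is F. ✓
x: p ∧ ◇¬p is F. ✓
y: p ∧ ◇¬p is T. ✗
— 5 worlds.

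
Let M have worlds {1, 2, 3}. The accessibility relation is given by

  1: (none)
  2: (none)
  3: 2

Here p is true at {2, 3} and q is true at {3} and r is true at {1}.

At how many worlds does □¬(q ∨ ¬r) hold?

2

1: no successors, so □¬(q ∨ ¬r) holds vacuously. ✓
2: no successors, so □¬(q ∨ ¬r) holds vacuously. ✓
3: successors {2}; ¬(q ∨ ¬r) there: 2:F. ✗
Satisfying worlds: {1, 2}.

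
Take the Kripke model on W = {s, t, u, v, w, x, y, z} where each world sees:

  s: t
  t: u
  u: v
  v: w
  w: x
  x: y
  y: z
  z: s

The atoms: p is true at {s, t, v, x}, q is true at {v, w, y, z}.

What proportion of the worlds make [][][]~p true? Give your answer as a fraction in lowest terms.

1/2

s: successors {t}; [][]~p there: t:F. ✗
t: successors {u}; [][]~p there: u:T. ✓
u: successors {v}; [][]~p there: v:F. ✗
v: successors {w}; [][]~p there: w:T. ✓
w: successors {x}; [][]~p there: x:T. ✓
x: successors {y}; [][]~p there: y:F. ✗
y: successors {z}; [][]~p there: z:F. ✗
z: successors {s}; [][]~p there: s:T. ✓
That's 4 of 8 worlds, so 4/8 = 1/2.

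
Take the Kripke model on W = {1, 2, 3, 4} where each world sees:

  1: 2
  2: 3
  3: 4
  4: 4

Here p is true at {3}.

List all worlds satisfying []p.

1: successors {2}; p there: 2:F. ✗
2: successors {3}; p there: 3:T. ✓
3: successors {4}; p there: 4:F. ✗
4: successors {4}; p there: 4:F. ✗

{2}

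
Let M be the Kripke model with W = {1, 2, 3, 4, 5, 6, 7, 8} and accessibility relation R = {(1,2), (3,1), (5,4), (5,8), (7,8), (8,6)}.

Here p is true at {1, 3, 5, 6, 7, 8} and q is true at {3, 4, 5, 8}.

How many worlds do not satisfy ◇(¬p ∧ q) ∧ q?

7

1: ◇(¬p ∧ q) is F, q is F. ✗
2: ◇(¬p ∧ q) is F, q is F. ✗
3: ◇(¬p ∧ q) is F, q is T. ✗
4: ◇(¬p ∧ q) is F, q is T. ✗
5: ◇(¬p ∧ q) is T, q is T. ✓
6: ◇(¬p ∧ q) is F, q is F. ✗
7: ◇(¬p ∧ q) is F, q is F. ✗
8: ◇(¬p ∧ q) is F, q is T. ✗
Satisfying worlds: {5}.
So ◇(¬p ∧ q) ∧ q fails at the other 7 worlds.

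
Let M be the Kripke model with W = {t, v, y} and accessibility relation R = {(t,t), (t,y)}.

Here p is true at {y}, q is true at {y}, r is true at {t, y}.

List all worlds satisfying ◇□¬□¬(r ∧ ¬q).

t: successors {t, y}; □¬□¬(r ∧ ¬q) there: t:F, y:T. ✓
v: no successors, so ◇□¬□¬(r ∧ ¬q) fails. ✗
y: no successors, so ◇□¬□¬(r ∧ ¬q) fails. ✗

{t}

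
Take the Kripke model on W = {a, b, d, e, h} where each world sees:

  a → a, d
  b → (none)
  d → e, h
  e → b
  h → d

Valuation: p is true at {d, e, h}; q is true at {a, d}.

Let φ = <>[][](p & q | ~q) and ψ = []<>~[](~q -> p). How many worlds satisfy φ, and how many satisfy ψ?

4 and 2

For <>[][](p & q | ~q):
a: successors {a, d}; [][](p & q | ~q) there: a:F, d:T. ✓
b: no successors, so <>[][](p & q | ~q) fails. ✗
d: successors {e, h}; [][](p & q | ~q) there: e:T, h:T. ✓
e: successors {b}; [][](p & q | ~q) there: b:T. ✓
h: successors {d}; [][](p & q | ~q) there: d:T. ✓
— 4 worlds.
For []<>~[](~q -> p):
a: successors {a, d}; <>~[](~q -> p) there: a:F, d:T. ✗
b: no successors, so []<>~[](~q -> p) holds vacuously. ✓
d: successors {e, h}; <>~[](~q -> p) there: e:F, h:F. ✗
e: successors {b}; <>~[](~q -> p) there: b:F. ✗
h: successors {d}; <>~[](~q -> p) there: d:T. ✓
— 2 worlds.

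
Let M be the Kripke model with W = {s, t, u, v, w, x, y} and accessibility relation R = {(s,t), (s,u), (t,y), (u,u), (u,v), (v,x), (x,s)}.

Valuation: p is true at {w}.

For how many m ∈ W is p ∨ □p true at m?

2

s: p is F, □p is F. ✗
t: p is F, □p is F. ✗
u: p is F, □p is F. ✗
v: p is F, □p is F. ✗
w: p is T, □p is T. ✓
x: p is F, □p is F. ✗
y: p is F, □p is T. ✓
Satisfying worlds: {w, y}.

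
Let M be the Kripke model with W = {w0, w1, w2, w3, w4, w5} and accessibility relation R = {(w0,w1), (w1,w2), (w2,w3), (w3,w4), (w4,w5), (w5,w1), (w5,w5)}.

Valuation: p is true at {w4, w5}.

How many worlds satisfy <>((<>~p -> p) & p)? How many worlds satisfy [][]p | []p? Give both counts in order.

3 and 3

For <>((<>~p -> p) & p):
w0: successors {w1}; (<>~p -> p) & p there: w1:F. ✗
w1: successors {w2}; (<>~p -> p) & p there: w2:F. ✗
w2: successors {w3}; (<>~p -> p) & p there: w3:F. ✗
w3: successors {w4}; (<>~p -> p) & p there: w4:T. ✓
w4: successors {w5}; (<>~p -> p) & p there: w5:T. ✓
w5: successors {w1, w5}; (<>~p -> p) & p there: w1:F, w5:T. ✓
— 3 worlds.
For [][]p | []p:
w0: [][]p is F, []p is F. ✗
w1: [][]p is F, []p is F. ✗
w2: [][]p is T, []p is F. ✓
w3: [][]p is T, []p is T. ✓
w4: [][]p is F, []p is T. ✓
w5: [][]p is F, []p is F. ✗
— 3 worlds.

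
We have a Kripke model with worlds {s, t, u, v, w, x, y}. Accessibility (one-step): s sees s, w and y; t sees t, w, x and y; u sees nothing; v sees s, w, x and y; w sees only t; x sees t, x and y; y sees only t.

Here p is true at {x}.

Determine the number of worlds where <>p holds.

s: successors {s, w, y}; p there: s:F, w:F, y:F. ✗
t: successors {t, w, x, y}; p there: t:F, w:F, x:T, y:F. ✓
u: no successors, so <>p fails. ✗
v: successors {s, w, x, y}; p there: s:F, w:F, x:T, y:F. ✓
w: successors {t}; p there: t:F. ✗
x: successors {t, x, y}; p there: t:F, x:T, y:F. ✓
y: successors {t}; p there: t:F. ✗
Satisfying worlds: {t, v, x}.

3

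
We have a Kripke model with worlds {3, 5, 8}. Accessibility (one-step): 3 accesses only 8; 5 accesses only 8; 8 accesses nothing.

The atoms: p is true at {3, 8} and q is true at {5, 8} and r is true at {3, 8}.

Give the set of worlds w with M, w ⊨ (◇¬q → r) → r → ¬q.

3: ◇¬q → r is T, r → ¬q is T. ✓
5: ◇¬q → r is T, r → ¬q is T. ✓
8: ◇¬q → r is T, r → ¬q is F. ✗

{3, 5}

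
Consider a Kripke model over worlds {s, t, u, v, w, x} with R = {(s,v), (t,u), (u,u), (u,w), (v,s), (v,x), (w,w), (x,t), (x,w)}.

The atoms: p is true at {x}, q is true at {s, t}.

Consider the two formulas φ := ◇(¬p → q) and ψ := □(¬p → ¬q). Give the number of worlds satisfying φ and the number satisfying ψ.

2 and 4

For ◇(¬p → q):
s: successors {v}; ¬p → q there: v:F. ✗
t: successors {u}; ¬p → q there: u:F. ✗
u: successors {u, w}; ¬p → q there: u:F, w:F. ✗
v: successors {s, x}; ¬p → q there: s:T, x:T. ✓
w: successors {w}; ¬p → q there: w:F. ✗
x: successors {t, w}; ¬p → q there: t:T, w:F. ✓
— 2 worlds.
For □(¬p → ¬q):
s: successors {v}; ¬p → ¬q there: v:T. ✓
t: successors {u}; ¬p → ¬q there: u:T. ✓
u: successors {u, w}; ¬p → ¬q there: u:T, w:T. ✓
v: successors {s, x}; ¬p → ¬q there: s:F, x:T. ✗
w: successors {w}; ¬p → ¬q there: w:T. ✓
x: successors {t, w}; ¬p → ¬q there: t:F, w:T. ✗
— 4 worlds.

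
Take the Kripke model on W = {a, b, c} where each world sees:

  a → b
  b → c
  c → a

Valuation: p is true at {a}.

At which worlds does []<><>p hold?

a: successors {b}; <><>p there: b:T. ✓
b: successors {c}; <><>p there: c:F. ✗
c: successors {a}; <><>p there: a:F. ✗

{a}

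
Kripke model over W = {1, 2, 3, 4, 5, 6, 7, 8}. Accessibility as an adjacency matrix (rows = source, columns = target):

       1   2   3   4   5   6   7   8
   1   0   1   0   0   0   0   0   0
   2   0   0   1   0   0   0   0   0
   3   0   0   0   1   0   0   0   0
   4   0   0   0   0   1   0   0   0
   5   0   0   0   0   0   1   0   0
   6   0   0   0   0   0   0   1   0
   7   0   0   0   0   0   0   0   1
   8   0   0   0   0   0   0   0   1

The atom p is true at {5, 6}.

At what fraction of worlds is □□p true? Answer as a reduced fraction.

1/4

1: successors {2}; □p there: 2:F. ✗
2: successors {3}; □p there: 3:F. ✗
3: successors {4}; □p there: 4:T. ✓
4: successors {5}; □p there: 5:T. ✓
5: successors {6}; □p there: 6:F. ✗
6: successors {7}; □p there: 7:F. ✗
7: successors {8}; □p there: 8:F. ✗
8: successors {8}; □p there: 8:F. ✗
That's 2 of 8 worlds, so 2/8 = 1/4.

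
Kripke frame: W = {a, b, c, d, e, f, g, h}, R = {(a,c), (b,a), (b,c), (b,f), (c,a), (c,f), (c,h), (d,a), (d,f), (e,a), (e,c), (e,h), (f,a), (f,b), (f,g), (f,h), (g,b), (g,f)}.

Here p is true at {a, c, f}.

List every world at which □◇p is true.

a: successors {c}; ◇p there: c:T. ✓
b: successors {a, c, f}; ◇p there: a:T, c:T, f:T. ✓
c: successors {a, f, h}; ◇p there: a:T, f:T, h:F. ✗
d: successors {a, f}; ◇p there: a:T, f:T. ✓
e: successors {a, c, h}; ◇p there: a:T, c:T, h:F. ✗
f: successors {a, b, g, h}; ◇p there: a:T, b:T, g:T, h:F. ✗
g: successors {b, f}; ◇p there: b:T, f:T. ✓
h: no successors, so □◇p holds vacuously. ✓

{a, b, d, g, h}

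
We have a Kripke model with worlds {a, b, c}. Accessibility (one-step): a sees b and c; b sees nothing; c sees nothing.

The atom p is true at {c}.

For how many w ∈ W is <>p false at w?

2

a: successors {b, c}; p there: b:F, c:T. ✓
b: no successors, so <>p fails. ✗
c: no successors, so <>p fails. ✗
Satisfying worlds: {a}.
So <>p fails at the other 2 worlds.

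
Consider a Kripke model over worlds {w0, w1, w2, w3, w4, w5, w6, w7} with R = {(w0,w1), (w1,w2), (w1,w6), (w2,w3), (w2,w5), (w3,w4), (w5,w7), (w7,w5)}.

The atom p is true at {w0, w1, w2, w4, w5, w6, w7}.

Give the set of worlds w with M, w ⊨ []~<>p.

{w3, w4, w6}

w0: successors {w1}; ~<>p there: w1:F. ✗
w1: successors {w2, w6}; ~<>p there: w2:F, w6:T. ✗
w2: successors {w3, w5}; ~<>p there: w3:F, w5:F. ✗
w3: successors {w4}; ~<>p there: w4:T. ✓
w4: no successors, so []~<>p holds vacuously. ✓
w5: successors {w7}; ~<>p there: w7:F. ✗
w6: no successors, so []~<>p holds vacuously. ✓
w7: successors {w5}; ~<>p there: w5:F. ✗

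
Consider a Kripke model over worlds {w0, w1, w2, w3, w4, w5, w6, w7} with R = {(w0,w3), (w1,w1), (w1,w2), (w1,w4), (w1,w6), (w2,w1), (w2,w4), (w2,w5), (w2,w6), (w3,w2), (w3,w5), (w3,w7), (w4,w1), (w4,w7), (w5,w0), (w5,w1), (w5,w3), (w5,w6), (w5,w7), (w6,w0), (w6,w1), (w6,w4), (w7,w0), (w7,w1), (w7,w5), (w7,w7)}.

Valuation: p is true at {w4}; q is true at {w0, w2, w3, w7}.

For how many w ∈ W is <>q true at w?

7

w0: successors {w3}; q there: w3:T. ✓
w1: successors {w1, w2, w4, w6}; q there: w1:F, w2:T, w4:F, w6:F. ✓
w2: successors {w1, w4, w5, w6}; q there: w1:F, w4:F, w5:F, w6:F. ✗
w3: successors {w2, w5, w7}; q there: w2:T, w5:F, w7:T. ✓
w4: successors {w1, w7}; q there: w1:F, w7:T. ✓
w5: successors {w0, w1, w3, w6, w7}; q there: w0:T, w1:F, w3:T, w6:F, w7:T. ✓
w6: successors {w0, w1, w4}; q there: w0:T, w1:F, w4:F. ✓
w7: successors {w0, w1, w5, w7}; q there: w0:T, w1:F, w5:F, w7:T. ✓
Satisfying worlds: {w0, w1, w3, w4, w5, w6, w7}.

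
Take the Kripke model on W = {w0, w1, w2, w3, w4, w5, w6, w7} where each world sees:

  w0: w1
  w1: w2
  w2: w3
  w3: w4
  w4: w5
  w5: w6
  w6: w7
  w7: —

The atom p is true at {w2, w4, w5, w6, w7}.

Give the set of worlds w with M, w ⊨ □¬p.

{w0, w2, w7}

w0: successors {w1}; ¬p there: w1:T. ✓
w1: successors {w2}; ¬p there: w2:F. ✗
w2: successors {w3}; ¬p there: w3:T. ✓
w3: successors {w4}; ¬p there: w4:F. ✗
w4: successors {w5}; ¬p there: w5:F. ✗
w5: successors {w6}; ¬p there: w6:F. ✗
w6: successors {w7}; ¬p there: w7:F. ✗
w7: no successors, so □¬p holds vacuously. ✓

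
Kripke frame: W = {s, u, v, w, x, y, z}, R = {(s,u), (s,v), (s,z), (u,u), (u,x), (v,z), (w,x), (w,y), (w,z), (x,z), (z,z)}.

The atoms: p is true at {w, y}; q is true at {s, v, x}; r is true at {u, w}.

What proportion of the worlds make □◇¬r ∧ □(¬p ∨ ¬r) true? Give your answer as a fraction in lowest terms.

s: □◇¬r is T, □(¬p ∨ ¬r) is T. ✓
u: □◇¬r is T, □(¬p ∨ ¬r) is T. ✓
v: □◇¬r is T, □(¬p ∨ ¬r) is T. ✓
w: □◇¬r is F, □(¬p ∨ ¬r) is T. ✗
x: □◇¬r is T, □(¬p ∨ ¬r) is T. ✓
y: □◇¬r is T, □(¬p ∨ ¬r) is T. ✓
z: □◇¬r is T, □(¬p ∨ ¬r) is T. ✓
That's 6 of 7 worlds, so 6/7.

6/7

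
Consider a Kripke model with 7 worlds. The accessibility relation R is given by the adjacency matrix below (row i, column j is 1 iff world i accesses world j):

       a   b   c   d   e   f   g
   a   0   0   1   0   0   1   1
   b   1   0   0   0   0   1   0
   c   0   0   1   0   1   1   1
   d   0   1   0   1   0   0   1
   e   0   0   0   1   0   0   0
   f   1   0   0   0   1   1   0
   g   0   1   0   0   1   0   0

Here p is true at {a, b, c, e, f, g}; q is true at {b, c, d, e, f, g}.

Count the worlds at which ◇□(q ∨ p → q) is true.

7

a: successors {c, f, g}; □(q ∨ p → q) there: c:T, f:F, g:T. ✓
b: successors {a, f}; □(q ∨ p → q) there: a:T, f:F. ✓
c: successors {c, e, f, g}; □(q ∨ p → q) there: c:T, e:T, f:F, g:T. ✓
d: successors {b, d, g}; □(q ∨ p → q) there: b:F, d:T, g:T. ✓
e: successors {d}; □(q ∨ p → q) there: d:T. ✓
f: successors {a, e, f}; □(q ∨ p → q) there: a:T, e:T, f:F. ✓
g: successors {b, e}; □(q ∨ p → q) there: b:F, e:T. ✓
Satisfying worlds: {a, b, c, d, e, f, g}.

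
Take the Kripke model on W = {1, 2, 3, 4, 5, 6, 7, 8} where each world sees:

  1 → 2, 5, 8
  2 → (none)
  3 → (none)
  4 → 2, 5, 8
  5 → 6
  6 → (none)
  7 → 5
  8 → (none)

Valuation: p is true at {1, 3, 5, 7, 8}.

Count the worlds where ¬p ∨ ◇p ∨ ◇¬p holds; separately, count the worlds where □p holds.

6 and 5

For ¬p ∨ ◇p ∨ ◇¬p:
1: ¬p ∨ ◇p is T, ◇¬p is T. ✓
2: ¬p ∨ ◇p is T, ◇¬p is F. ✓
3: ¬p ∨ ◇p is F, ◇¬p is F. ✗
4: ¬p ∨ ◇p is T, ◇¬p is T. ✓
5: ¬p ∨ ◇p is F, ◇¬p is T. ✓
6: ¬p ∨ ◇p is T, ◇¬p is F. ✓
7: ¬p ∨ ◇p is T, ◇¬p is F. ✓
8: ¬p ∨ ◇p is F, ◇¬p is F. ✗
— 6 worlds.
For □p:
1: successors {2, 5, 8}; p there: 2:F, 5:T, 8:T. ✗
2: no successors, so □p holds vacuously. ✓
3: no successors, so □p holds vacuously. ✓
4: successors {2, 5, 8}; p there: 2:F, 5:T, 8:T. ✗
5: successors {6}; p there: 6:F. ✗
6: no successors, so □p holds vacuously. ✓
7: successors {5}; p there: 5:T. ✓
8: no successors, so □p holds vacuously. ✓
— 5 worlds.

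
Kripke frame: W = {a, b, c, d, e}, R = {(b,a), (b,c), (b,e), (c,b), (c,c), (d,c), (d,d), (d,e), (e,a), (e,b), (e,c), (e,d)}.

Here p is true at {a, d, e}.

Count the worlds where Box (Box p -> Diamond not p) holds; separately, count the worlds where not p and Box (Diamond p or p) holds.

For Box (Box p -> Diamond not p):
a: no successors, so Box (Box p -> Diamond not p) holds vacuously. ✓
b: successors {a, c, e}; Box p -> Diamond not p there: a:F, c:T, e:T. ✗
c: successors {b, c}; Box p -> Diamond not p there: b:T, c:T. ✓
d: successors {c, d, e}; Box p -> Diamond not p there: c:T, d:T, e:T. ✓
e: successors {a, b, c, d}; Box p -> Diamond not p there: a:F, b:T, c:T, d:T. ✗
— 3 worlds.
For not p and Box (Diamond p or p):
a: not p is F, Box (Diamond p or p) is T. ✗
b: not p is T, Box (Diamond p or p) is F. ✗
c: not p is T, Box (Diamond p or p) is F. ✗
d: not p is F, Box (Diamond p or p) is F. ✗
e: not p is F, Box (Diamond p or p) is F. ✗
— 0 worlds.

3 and 0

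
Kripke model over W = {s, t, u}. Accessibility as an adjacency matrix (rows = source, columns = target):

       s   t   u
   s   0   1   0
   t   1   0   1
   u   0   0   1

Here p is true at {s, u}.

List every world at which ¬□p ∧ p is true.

{s}

s: ¬□p is T, p is T. ✓
t: ¬□p is F, p is F. ✗
u: ¬□p is F, p is T. ✗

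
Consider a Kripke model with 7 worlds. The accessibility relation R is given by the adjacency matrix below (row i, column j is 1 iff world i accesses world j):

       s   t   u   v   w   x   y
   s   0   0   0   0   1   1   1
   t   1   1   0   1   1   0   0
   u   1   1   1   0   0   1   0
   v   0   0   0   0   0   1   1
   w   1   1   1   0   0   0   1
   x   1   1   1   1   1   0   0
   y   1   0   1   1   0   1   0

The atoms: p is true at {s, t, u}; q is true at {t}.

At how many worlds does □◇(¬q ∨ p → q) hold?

s: successors {w, x, y}; ◇(¬q ∨ p → q) there: w:T, x:T, y:F. ✗
t: successors {s, t, v, w}; ◇(¬q ∨ p → q) there: s:F, t:T, v:F, w:T. ✗
u: successors {s, t, u, x}; ◇(¬q ∨ p → q) there: s:F, t:T, u:T, x:T. ✗
v: successors {x, y}; ◇(¬q ∨ p → q) there: x:T, y:F. ✗
w: successors {s, t, u, y}; ◇(¬q ∨ p → q) there: s:F, t:T, u:T, y:F. ✗
x: successors {s, t, u, v, w}; ◇(¬q ∨ p → q) there: s:F, t:T, u:T, v:F, w:T. ✗
y: successors {s, u, v, x}; ◇(¬q ∨ p → q) there: s:F, u:T, v:F, x:T. ✗
Satisfying worlds: ∅.

0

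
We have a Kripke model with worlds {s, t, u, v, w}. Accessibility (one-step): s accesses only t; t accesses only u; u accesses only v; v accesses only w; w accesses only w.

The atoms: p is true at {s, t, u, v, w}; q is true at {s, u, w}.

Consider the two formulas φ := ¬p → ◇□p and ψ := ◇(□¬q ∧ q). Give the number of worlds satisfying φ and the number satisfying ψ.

For ¬p → ◇□p:
s: ¬p is F, ◇□p is T. ✓
t: ¬p is F, ◇□p is T. ✓
u: ¬p is F, ◇□p is T. ✓
v: ¬p is F, ◇□p is T. ✓
w: ¬p is F, ◇□p is T. ✓
— 5 worlds.
For ◇(□¬q ∧ q):
s: successors {t}; □¬q ∧ q there: t:F. ✗
t: successors {u}; □¬q ∧ q there: u:T. ✓
u: successors {v}; □¬q ∧ q there: v:F. ✗
v: successors {w}; □¬q ∧ q there: w:F. ✗
w: successors {w}; □¬q ∧ q there: w:F. ✗
— 1 world.

5 and 1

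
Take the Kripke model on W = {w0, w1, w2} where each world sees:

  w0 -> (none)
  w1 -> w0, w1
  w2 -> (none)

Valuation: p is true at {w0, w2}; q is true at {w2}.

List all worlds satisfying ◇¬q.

{w1}

w0: no successors, so ◇¬q fails. ✗
w1: successors {w0, w1}; ¬q there: w0:T, w1:T. ✓
w2: no successors, so ◇¬q fails. ✗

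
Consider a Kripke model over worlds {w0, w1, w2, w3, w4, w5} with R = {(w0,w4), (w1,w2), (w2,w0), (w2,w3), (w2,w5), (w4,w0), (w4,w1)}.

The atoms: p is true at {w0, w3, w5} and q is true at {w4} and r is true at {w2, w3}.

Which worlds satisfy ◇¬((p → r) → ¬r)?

w0: successors {w4}; ¬((p → r) → ¬r) there: w4:F. ✗
w1: successors {w2}; ¬((p → r) → ¬r) there: w2:T. ✓
w2: successors {w0, w3, w5}; ¬((p → r) → ¬r) there: w0:F, w3:T, w5:F. ✓
w3: no successors, so ◇¬((p → r) → ¬r) fails. ✗
w4: successors {w0, w1}; ¬((p → r) → ¬r) there: w0:F, w1:F. ✗
w5: no successors, so ◇¬((p → r) → ¬r) fails. ✗

{w1, w2}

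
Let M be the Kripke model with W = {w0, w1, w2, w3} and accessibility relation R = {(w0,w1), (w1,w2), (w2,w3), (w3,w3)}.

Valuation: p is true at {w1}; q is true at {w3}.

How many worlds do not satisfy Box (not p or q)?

1

w0: successors {w1}; not p or q there: w1:F. ✗
w1: successors {w2}; not p or q there: w2:T. ✓
w2: successors {w3}; not p or q there: w3:T. ✓
w3: successors {w3}; not p or q there: w3:T. ✓
Satisfying worlds: {w1, w2, w3}.
So Box (not p or q) fails at the other 1 world.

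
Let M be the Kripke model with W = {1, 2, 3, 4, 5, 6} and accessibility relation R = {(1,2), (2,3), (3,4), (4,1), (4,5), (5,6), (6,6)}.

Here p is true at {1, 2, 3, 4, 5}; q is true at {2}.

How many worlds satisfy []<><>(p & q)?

1

1: successors {2}; <><>(p & q) there: 2:F. ✗
2: successors {3}; <><>(p & q) there: 3:F. ✗
3: successors {4}; <><>(p & q) there: 4:T. ✓
4: successors {1, 5}; <><>(p & q) there: 1:F, 5:F. ✗
5: successors {6}; <><>(p & q) there: 6:F. ✗
6: successors {6}; <><>(p & q) there: 6:F. ✗
Satisfying worlds: {3}.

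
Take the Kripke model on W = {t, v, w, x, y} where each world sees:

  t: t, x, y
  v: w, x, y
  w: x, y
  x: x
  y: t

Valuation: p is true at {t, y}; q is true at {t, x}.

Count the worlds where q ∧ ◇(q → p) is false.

4

t: q is T, ◇(q → p) is T. ✓
v: q is F, ◇(q → p) is T. ✗
w: q is F, ◇(q → p) is T. ✗
x: q is T, ◇(q → p) is F. ✗
y: q is F, ◇(q → p) is T. ✗
Satisfying worlds: {t}.
So q ∧ ◇(q → p) fails at the other 4 worlds.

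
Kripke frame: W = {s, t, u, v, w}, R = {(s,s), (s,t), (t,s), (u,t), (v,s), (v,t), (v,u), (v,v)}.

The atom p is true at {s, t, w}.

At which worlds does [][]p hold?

{s, t, u, w}

s: successors {s, t}; []p there: s:T, t:T. ✓
t: successors {s}; []p there: s:T. ✓
u: successors {t}; []p there: t:T. ✓
v: successors {s, t, u, v}; []p there: s:T, t:T, u:T, v:F. ✗
w: no successors, so [][]p holds vacuously. ✓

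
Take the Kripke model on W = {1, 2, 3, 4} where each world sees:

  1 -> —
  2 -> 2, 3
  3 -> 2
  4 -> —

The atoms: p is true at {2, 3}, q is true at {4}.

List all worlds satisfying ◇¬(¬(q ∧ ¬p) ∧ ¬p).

1: no successors, so ◇¬(¬(q ∧ ¬p) ∧ ¬p) fails. ✗
2: successors {2, 3}; ¬(¬(q ∧ ¬p) ∧ ¬p) there: 2:T, 3:T. ✓
3: successors {2}; ¬(¬(q ∧ ¬p) ∧ ¬p) there: 2:T. ✓
4: no successors, so ◇¬(¬(q ∧ ¬p) ∧ ¬p) fails. ✗

{2, 3}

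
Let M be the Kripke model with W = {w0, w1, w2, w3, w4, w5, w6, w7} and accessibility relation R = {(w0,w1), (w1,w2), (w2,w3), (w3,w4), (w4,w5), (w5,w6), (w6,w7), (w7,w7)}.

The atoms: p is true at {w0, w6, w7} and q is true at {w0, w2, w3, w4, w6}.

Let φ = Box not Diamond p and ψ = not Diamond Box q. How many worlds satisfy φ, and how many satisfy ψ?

4 and 4

For Box not Diamond p:
w0: successors {w1}; not Diamond p there: w1:T. ✓
w1: successors {w2}; not Diamond p there: w2:T. ✓
w2: successors {w3}; not Diamond p there: w3:T. ✓
w3: successors {w4}; not Diamond p there: w4:T. ✓
w4: successors {w5}; not Diamond p there: w5:F. ✗
w5: successors {w6}; not Diamond p there: w6:F. ✗
w6: successors {w7}; not Diamond p there: w7:F. ✗
w7: successors {w7}; not Diamond p there: w7:F. ✗
— 4 worlds.
For not Diamond Box q:
w0: Diamond Box q is T. ✗
w1: Diamond Box q is T. ✗
w2: Diamond Box q is T. ✗
w3: Diamond Box q is F. ✓
w4: Diamond Box q is T. ✗
w5: Diamond Box q is F. ✓
w6: Diamond Box q is F. ✓
w7: Diamond Box q is F. ✓
— 4 worlds.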